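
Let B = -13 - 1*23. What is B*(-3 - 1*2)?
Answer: 180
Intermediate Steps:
B = -36 (B = -13 - 23 = -36)
B*(-3 - 1*2) = -36*(-3 - 1*2) = -36*(-3 - 2) = -36*(-5) = 180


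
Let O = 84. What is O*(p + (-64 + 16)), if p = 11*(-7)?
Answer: -10500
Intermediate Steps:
p = -77
O*(p + (-64 + 16)) = 84*(-77 + (-64 + 16)) = 84*(-77 - 48) = 84*(-125) = -10500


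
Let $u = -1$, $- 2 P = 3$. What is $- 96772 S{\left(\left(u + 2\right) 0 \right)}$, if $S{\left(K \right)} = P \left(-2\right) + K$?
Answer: $-290316$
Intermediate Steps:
$P = - \frac{3}{2}$ ($P = \left(- \frac{1}{2}\right) 3 = - \frac{3}{2} \approx -1.5$)
$S{\left(K \right)} = 3 + K$ ($S{\left(K \right)} = \left(- \frac{3}{2}\right) \left(-2\right) + K = 3 + K$)
$- 96772 S{\left(\left(u + 2\right) 0 \right)} = - 96772 \left(3 + \left(-1 + 2\right) 0\right) = - 96772 \left(3 + 1 \cdot 0\right) = - 96772 \left(3 + 0\right) = \left(-96772\right) 3 = -290316$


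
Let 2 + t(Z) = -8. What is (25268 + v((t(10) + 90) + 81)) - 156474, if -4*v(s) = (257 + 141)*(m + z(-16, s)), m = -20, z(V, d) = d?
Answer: -290471/2 ≈ -1.4524e+5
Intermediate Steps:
t(Z) = -10 (t(Z) = -2 - 8 = -10)
v(s) = 1990 - 199*s/2 (v(s) = -(257 + 141)*(-20 + s)/4 = -199*(-20 + s)/2 = -(-7960 + 398*s)/4 = 1990 - 199*s/2)
(25268 + v((t(10) + 90) + 81)) - 156474 = (25268 + (1990 - 199*((-10 + 90) + 81)/2)) - 156474 = (25268 + (1990 - 199*(80 + 81)/2)) - 156474 = (25268 + (1990 - 199/2*161)) - 156474 = (25268 + (1990 - 32039/2)) - 156474 = (25268 - 28059/2) - 156474 = 22477/2 - 156474 = -290471/2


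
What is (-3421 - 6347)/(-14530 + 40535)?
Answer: -9768/26005 ≈ -0.37562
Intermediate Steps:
(-3421 - 6347)/(-14530 + 40535) = -9768/26005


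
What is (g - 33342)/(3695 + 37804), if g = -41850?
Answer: -25064/13833 ≈ -1.8119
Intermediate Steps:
(g - 33342)/(3695 + 37804) = (-41850 - 33342)/(3695 + 37804) = -75192/41499 = -75192*1/41499 = -25064/13833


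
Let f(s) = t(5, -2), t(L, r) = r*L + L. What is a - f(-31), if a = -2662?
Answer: -2657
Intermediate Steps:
t(L, r) = L + L*r (t(L, r) = L*r + L = L + L*r)
f(s) = -5 (f(s) = 5*(1 - 2) = 5*(-1) = -5)
a - f(-31) = -2662 - 1*(-5) = -2662 + 5 = -2657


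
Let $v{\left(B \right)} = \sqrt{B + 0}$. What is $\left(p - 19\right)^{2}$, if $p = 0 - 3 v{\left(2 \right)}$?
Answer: $379 + 114 \sqrt{2} \approx 540.22$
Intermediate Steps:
$v{\left(B \right)} = \sqrt{B}$
$p = - 3 \sqrt{2}$ ($p = 0 - 3 \sqrt{2} = - 3 \sqrt{2} \approx -4.2426$)
$\left(p - 19\right)^{2} = \left(- 3 \sqrt{2} - 19\right)^{2} = \left(-19 - 3 \sqrt{2}\right)^{2}$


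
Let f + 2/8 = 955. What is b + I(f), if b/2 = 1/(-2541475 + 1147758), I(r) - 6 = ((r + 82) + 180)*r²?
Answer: 98931652365269479/89197888 ≈ 1.1091e+9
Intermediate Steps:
f = 3819/4 (f = -¼ + 955 = 3819/4 ≈ 954.75)
I(r) = 6 + r²*(262 + r) (I(r) = 6 + ((r + 82) + 180)*r² = 6 + ((82 + r) + 180)*r² = 6 + (262 + r)*r² = 6 + r²*(262 + r))
b = -2/1393717 (b = 2/(-2541475 + 1147758) = 2/(-1393717) = 2*(-1/1393717) = -2/1393717 ≈ -1.4350e-6)
b + I(f) = -2/1393717 + (6 + (3819/4)³ + 262*(3819/4)²) = -2/1393717 + (6 + 55699202259/64 + 262*(14584761/16)) = -2/1393717 + (6 + 55699202259/64 + 1910603691/8) = -2/1393717 + 70984032171/64 = 98931652365269479/89197888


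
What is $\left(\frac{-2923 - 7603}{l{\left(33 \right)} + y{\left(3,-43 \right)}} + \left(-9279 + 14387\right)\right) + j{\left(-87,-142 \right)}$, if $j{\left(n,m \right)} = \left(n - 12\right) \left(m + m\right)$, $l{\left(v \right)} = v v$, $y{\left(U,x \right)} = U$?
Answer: $\frac{18135041}{546} \approx 33214.0$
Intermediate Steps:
$l{\left(v \right)} = v^{2}$
$j{\left(n,m \right)} = 2 m \left(-12 + n\right)$ ($j{\left(n,m \right)} = \left(-12 + n\right) 2 m = 2 m \left(-12 + n\right)$)
$\left(\frac{-2923 - 7603}{l{\left(33 \right)} + y{\left(3,-43 \right)}} + \left(-9279 + 14387\right)\right) + j{\left(-87,-142 \right)} = \left(\frac{-2923 - 7603}{33^{2} + 3} + \left(-9279 + 14387\right)\right) + 2 \left(-142\right) \left(-12 - 87\right) = \left(- \frac{10526}{1089 + 3} + 5108\right) + 2 \left(-142\right) \left(-99\right) = \left(- \frac{10526}{1092} + 5108\right) + 28116 = \left(\left(-10526\right) \frac{1}{1092} + 5108\right) + 28116 = \left(- \frac{5263}{546} + 5108\right) + 28116 = \frac{2783705}{546} + 28116 = \frac{18135041}{546}$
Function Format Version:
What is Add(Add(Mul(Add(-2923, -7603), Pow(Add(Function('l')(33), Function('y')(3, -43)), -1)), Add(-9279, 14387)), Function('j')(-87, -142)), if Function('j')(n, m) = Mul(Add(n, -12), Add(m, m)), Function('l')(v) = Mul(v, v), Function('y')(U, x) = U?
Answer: Rational(18135041, 546) ≈ 33214.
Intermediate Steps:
Function('l')(v) = Pow(v, 2)
Function('j')(n, m) = Mul(2, m, Add(-12, n)) (Function('j')(n, m) = Mul(Add(-12, n), Mul(2, m)) = Mul(2, m, Add(-12, n)))
Add(Add(Mul(Add(-2923, -7603), Pow(Add(Function('l')(33), Function('y')(3, -43)), -1)), Add(-9279, 14387)), Function('j')(-87, -142)) = Add(Add(Mul(Add(-2923, -7603), Pow(Add(Pow(33, 2), 3), -1)), Add(-9279, 14387)), Mul(2, -142, Add(-12, -87))) = Add(Add(Mul(-10526, Pow(Add(1089, 3), -1)), 5108), Mul(2, -142, -99)) = Add(Add(Mul(-10526, Pow(1092, -1)), 5108), 28116) = Add(Add(Mul(-10526, Rational(1, 1092)), 5108), 28116) = Add(Add(Rational(-5263, 546), 5108), 28116) = Add(Rational(2783705, 546), 28116) = Rational(18135041, 546)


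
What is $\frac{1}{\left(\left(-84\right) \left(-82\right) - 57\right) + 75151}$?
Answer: $\frac{1}{81982} \approx 1.2198 \cdot 10^{-5}$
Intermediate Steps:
$\frac{1}{\left(\left(-84\right) \left(-82\right) - 57\right) + 75151} = \frac{1}{\left(6888 - 57\right) + 75151} = \frac{1}{6831 + 75151} = \frac{1}{81982}$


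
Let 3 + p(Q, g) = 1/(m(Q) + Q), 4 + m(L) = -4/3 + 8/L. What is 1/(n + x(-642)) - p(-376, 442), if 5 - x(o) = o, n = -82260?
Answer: 13176691531/4388412623 ≈ 3.0026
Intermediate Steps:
x(o) = 5 - o
m(L) = -16/3 + 8/L (m(L) = -4 + (-4/3 + 8/L) = -16/3 + 8/L)
p(Q, g) = -3 + 1/(-16/3 + Q + 8/Q) (p(Q, g) = -3 + 1/((-16/3 + 8/Q) + Q) = -3 + 1/(-16/3 + Q + 8/Q))
1/(n + x(-642)) - p(-376, 442) = 1/(-82260 + (5 - 1*(-642))) - 3*(-24 - 3*(-376)² + 17*(-376))/(24 - 16*(-376) + 3*(-376)²) = 1/(-82260 + (5 + 642)) - 3*(-24 - 3*141376 - 6392)/(24 + 6016 + 3*141376) = 1/(-82260 + 647) - 3*(-24 - 424128 - 6392)/(24 + 6016 + 424128) = 1/(-81613) - 3*(-430544)/430168 = -1/81613 - 3*(-430544)/430168 = -1/81613 - 1*(-161454/53771) = -1/81613 + 161454/53771 = 13176691531/4388412623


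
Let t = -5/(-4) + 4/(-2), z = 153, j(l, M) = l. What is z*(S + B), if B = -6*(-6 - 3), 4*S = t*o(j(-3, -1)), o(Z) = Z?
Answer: 133569/16 ≈ 8348.1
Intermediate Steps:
t = -3/4 (t = -5*(-1/4) + 4*(-1/2) = 5/4 - 2 = -3/4 ≈ -0.75000)
S = 9/16 (S = (-3/4*(-3))/4 = (1/4)*(9/4) = 9/16 ≈ 0.56250)
B = 54 (B = -6*(-9) = 54)
z*(S + B) = 153*(9/16 + 54) = 153*(873/16) = 133569/16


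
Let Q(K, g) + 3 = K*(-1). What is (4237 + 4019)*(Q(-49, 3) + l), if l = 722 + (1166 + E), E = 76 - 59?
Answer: 16107456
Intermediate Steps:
E = 17
Q(K, g) = -3 - K (Q(K, g) = -3 + K*(-1) = -3 - K)
l = 1905 (l = 722 + (1166 + 17) = 722 + 1183 = 1905)
(4237 + 4019)*(Q(-49, 3) + l) = (4237 + 4019)*((-3 - 1*(-49)) + 1905) = 8256*((-3 + 49) + 1905) = 8256*(46 + 1905) = 8256*1951 = 16107456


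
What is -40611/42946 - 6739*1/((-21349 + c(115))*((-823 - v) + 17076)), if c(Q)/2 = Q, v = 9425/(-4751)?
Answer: -33116893666700429/35021734033135836 ≈ -0.94561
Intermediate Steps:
v = -9425/4751 (v = 9425*(-1/4751) = -9425/4751 ≈ -1.9838)
c(Q) = 2*Q
-40611/42946 - 6739*1/((-21349 + c(115))*((-823 - v) + 17076)) = -40611/42946 - 6739*1/((-21349 + 2*115)*((-823 - 1*(-9425/4751)) + 17076)) = -40611*1/42946 - 6739*1/((-21349 + 230)*((-823 + 9425/4751) + 17076)) = -40611/42946 - 6739*(-1/(21119*(-3900648/4751 + 17076))) = -40611/42946 - 6739/((77227428/4751)*(-21119)) = -40611/42946 - 6739/(-1630966051932/4751) = -40611/42946 - 6739*(-4751/1630966051932) = -40611/42946 + 32016989/1630966051932 = -33116893666700429/35021734033135836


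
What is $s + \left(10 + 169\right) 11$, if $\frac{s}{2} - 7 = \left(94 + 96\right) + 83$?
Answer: $2529$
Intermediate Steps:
$s = 560$ ($s = 14 + 2 \left(\left(94 + 96\right) + 83\right) = 14 + 2 \left(190 + 83\right) = 14 + 2 \cdot 273 = 14 + 546 = 560$)
$s + \left(10 + 169\right) 11 = 560 + \left(10 + 169\right) 11 = 560 + 179 \cdot 11 = 560 + 1969 = 2529$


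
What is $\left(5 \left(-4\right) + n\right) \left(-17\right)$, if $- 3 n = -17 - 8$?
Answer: $\frac{595}{3} \approx 198.33$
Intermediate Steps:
$n = \frac{25}{3}$ ($n = - \frac{-17 - 8}{3} = \left(- \frac{1}{3}\right) \left(-25\right) = \frac{25}{3} \approx 8.3333$)
$\left(5 \left(-4\right) + n\right) \left(-17\right) = \left(5 \left(-4\right) + \frac{25}{3}\right) \left(-17\right) = \left(-20 + \frac{25}{3}\right) \left(-17\right) = \left(- \frac{35}{3}\right) \left(-17\right) = \frac{595}{3}$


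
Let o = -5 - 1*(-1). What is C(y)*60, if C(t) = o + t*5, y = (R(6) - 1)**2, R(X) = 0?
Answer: 60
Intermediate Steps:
o = -4 (o = -5 + 1 = -4)
y = 1 (y = (0 - 1)**2 = (-1)**2 = 1)
C(t) = -4 + 5*t (C(t) = -4 + t*5 = -4 + 5*t)
C(y)*60 = (-4 + 5*1)*60 = (-4 + 5)*60 = 1*60 = 60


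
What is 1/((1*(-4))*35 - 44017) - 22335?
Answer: -986246596/44157 ≈ -22335.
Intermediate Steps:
1/((1*(-4))*35 - 44017) - 22335 = 1/(-4*35 - 44017) - 22335 = 1/(-140 - 44017) - 22335 = 1/(-44157) - 22335 = -1/44157 - 22335 = -986246596/44157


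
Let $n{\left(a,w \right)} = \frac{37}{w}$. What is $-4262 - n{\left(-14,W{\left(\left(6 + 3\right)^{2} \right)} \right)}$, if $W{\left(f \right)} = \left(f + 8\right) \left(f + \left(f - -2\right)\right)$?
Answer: $- \frac{62208189}{14596} \approx -4262.0$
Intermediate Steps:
$W{\left(f \right)} = \left(2 + 2 f\right) \left(8 + f\right)$ ($W{\left(f \right)} = \left(8 + f\right) \left(f + \left(f + 2\right)\right) = \left(8 + f\right) \left(f + \left(2 + f\right)\right) = \left(8 + f\right) \left(2 + 2 f\right) = \left(2 + 2 f\right) \left(8 + f\right)$)
$-4262 - n{\left(-14,W{\left(\left(6 + 3\right)^{2} \right)} \right)} = -4262 - \frac{37}{16 + 2 \left(\left(6 + 3\right)^{2}\right)^{2} + 18 \left(6 + 3\right)^{2}} = -4262 - \frac{37}{16 + 2 \left(9^{2}\right)^{2} + 18 \cdot 9^{2}} = -4262 - \frac{37}{16 + 2 \cdot 81^{2} + 18 \cdot 81} = -4262 - \frac{37}{16 + 2 \cdot 6561 + 1458} = -4262 - \frac{37}{16 + 13122 + 1458} = -4262 - \frac{37}{14596} = - \frac{62208189}{14596}$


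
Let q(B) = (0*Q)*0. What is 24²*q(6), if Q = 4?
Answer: 0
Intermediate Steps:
q(B) = 0 (q(B) = (0*4)*0 = 0*0 = 0)
24²*q(6) = 24²*0 = 576*0 = 0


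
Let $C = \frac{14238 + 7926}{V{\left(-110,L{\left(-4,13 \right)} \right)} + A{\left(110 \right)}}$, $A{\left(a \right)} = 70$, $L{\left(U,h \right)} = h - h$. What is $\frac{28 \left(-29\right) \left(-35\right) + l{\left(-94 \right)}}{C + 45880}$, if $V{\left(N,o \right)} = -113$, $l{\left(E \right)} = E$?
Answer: $\frac{609009}{975338} \approx 0.62441$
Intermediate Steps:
$L{\left(U,h \right)} = 0$
$C = - \frac{22164}{43}$ ($C = \frac{14238 + 7926}{-113 + 70} = \frac{22164}{-43} = 22164 \left(- \frac{1}{43}\right) = - \frac{22164}{43} \approx -515.44$)
$\frac{28 \left(-29\right) \left(-35\right) + l{\left(-94 \right)}}{C + 45880} = \frac{28 \left(-29\right) \left(-35\right) - 94}{- \frac{22164}{43} + 45880} = \frac{\left(-812\right) \left(-35\right) - 94}{\frac{1950676}{43}} = \left(28420 - 94\right) \frac{43}{1950676} = 28326 \cdot \frac{43}{1950676} = \frac{609009}{975338}$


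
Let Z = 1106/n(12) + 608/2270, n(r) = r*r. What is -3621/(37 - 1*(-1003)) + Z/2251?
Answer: -3327068267/956548944 ≈ -3.4782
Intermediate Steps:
n(r) = r**2
Z = 649543/81720 (Z = 1106/(12**2) + 608/2270 = 1106/144 + 608*(1/2270) = 1106*(1/144) + 304/1135 = 553/72 + 304/1135 = 649543/81720 ≈ 7.9484)
-3621/(37 - 1*(-1003)) + Z/2251 = -3621/(37 - 1*(-1003)) + (649543/81720)/2251 = -3621/(37 + 1003) + (649543/81720)*(1/2251) = -3621/1040 + 649543/183951720 = -3327068267/956548944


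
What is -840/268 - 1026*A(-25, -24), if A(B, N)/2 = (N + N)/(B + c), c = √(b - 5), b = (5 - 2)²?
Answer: -6604062/1541 ≈ -4285.6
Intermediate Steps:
b = 9 (b = 3² = 9)
c = 2 (c = √(9 - 5) = √4 = 2)
A(B, N) = 4*N/(2 + B) (A(B, N) = 2*((N + N)/(B + 2)) = 2*((2*N)/(2 + B)) = 2*(2*N/(2 + B)) = 4*N/(2 + B))
-840/268 - 1026*A(-25, -24) = -840/268 - 4104*(-24)/(2 - 25) = -840*1/268 - 4104*(-24)/(-23) = -210/67 - 4104*(-24)*(-1)/23 = -210/67 - 1026*96/23 = -210/67 - 98496/23 = -6604062/1541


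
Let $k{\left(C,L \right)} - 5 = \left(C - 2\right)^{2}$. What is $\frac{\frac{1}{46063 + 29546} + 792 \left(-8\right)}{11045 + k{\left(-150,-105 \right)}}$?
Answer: $- \frac{479058623}{2582349786} \approx -0.18551$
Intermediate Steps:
$k{\left(C,L \right)} = 5 + \left(-2 + C\right)^{2}$ ($k{\left(C,L \right)} = 5 + \left(C - 2\right)^{2} = 5 + \left(-2 + C\right)^{2}$)
$\frac{\frac{1}{46063 + 29546} + 792 \left(-8\right)}{11045 + k{\left(-150,-105 \right)}} = \frac{\frac{1}{46063 + 29546} + 792 \left(-8\right)}{11045 + \left(5 + \left(-2 - 150\right)^{2}\right)} = \frac{\frac{1}{75609} - 6336}{11045 + \left(5 + \left(-152\right)^{2}\right)} = \frac{\frac{1}{75609} - 6336}{11045 + \left(5 + 23104\right)} = - \frac{479058623}{75609 \left(11045 + 23109\right)} = - \frac{479058623}{75609 \cdot 34154} = \left(- \frac{479058623}{75609}\right) \frac{1}{34154} = - \frac{479058623}{2582349786}$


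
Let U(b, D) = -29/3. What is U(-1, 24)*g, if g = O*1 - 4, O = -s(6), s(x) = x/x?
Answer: 145/3 ≈ 48.333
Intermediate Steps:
s(x) = 1
O = -1 (O = -1*1 = -1)
g = -5 (g = -1*1 - 4 = -1 - 4 = -5)
U(b, D) = -29/3 (U(b, D) = -29*⅓ = -29/3)
U(-1, 24)*g = -29/3*(-5) = 145/3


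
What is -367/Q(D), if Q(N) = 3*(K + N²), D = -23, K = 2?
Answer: -367/1593 ≈ -0.23038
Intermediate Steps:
Q(N) = 6 + 3*N² (Q(N) = 3*(2 + N²) = 6 + 3*N²)
-367/Q(D) = -367/(6 + 3*(-23)²) = -367/(6 + 3*529) = -367/(6 + 1587) = -367/1593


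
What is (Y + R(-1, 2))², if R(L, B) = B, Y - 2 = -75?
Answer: 5041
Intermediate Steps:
Y = -73 (Y = 2 - 75 = -73)
(Y + R(-1, 2))² = (-73 + 2)² = (-71)² = 5041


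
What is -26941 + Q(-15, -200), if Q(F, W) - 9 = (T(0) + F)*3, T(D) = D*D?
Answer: -26977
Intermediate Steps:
T(D) = D²
Q(F, W) = 9 + 3*F (Q(F, W) = 9 + (0² + F)*3 = 9 + (0 + F)*3 = 9 + F*3 = 9 + 3*F)
-26941 + Q(-15, -200) = -26941 + (9 + 3*(-15)) = -26941 + (9 - 45) = -26941 - 36 = -26977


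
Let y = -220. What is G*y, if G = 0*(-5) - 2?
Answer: 440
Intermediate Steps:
G = -2 (G = 0 - 2 = -2)
G*y = -2*(-220) = 440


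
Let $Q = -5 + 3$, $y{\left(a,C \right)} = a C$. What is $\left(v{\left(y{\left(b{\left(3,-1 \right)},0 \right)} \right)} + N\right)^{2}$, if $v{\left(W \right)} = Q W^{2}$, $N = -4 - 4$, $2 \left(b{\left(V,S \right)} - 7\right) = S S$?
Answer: $64$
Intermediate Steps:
$b{\left(V,S \right)} = 7 + \frac{S^{2}}{2}$ ($b{\left(V,S \right)} = 7 + \frac{S S}{2} = 7 + \frac{S^{2}}{2}$)
$N = -8$ ($N = -4 - 4 = -8$)
$y{\left(a,C \right)} = C a$
$Q = -2$
$v{\left(W \right)} = - 2 W^{2}$
$\left(v{\left(y{\left(b{\left(3,-1 \right)},0 \right)} \right)} + N\right)^{2} = \left(- 2 \left(0 \left(7 + \frac{\left(-1\right)^{2}}{2}\right)\right)^{2} - 8\right)^{2} = \left(- 2 \left(0 \left(7 + \frac{1}{2} \cdot 1\right)\right)^{2} - 8\right)^{2} = \left(- 2 \left(0 \left(7 + \frac{1}{2}\right)\right)^{2} - 8\right)^{2} = \left(- 2 \left(0 \cdot \frac{15}{2}\right)^{2} - 8\right)^{2} = \left(- 2 \cdot 0^{2} - 8\right)^{2} = \left(\left(-2\right) 0 - 8\right)^{2} = \left(0 - 8\right)^{2} = \left(-8\right)^{2} = 64$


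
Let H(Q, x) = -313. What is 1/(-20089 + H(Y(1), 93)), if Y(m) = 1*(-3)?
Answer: -1/20402 ≈ -4.9015e-5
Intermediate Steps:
Y(m) = -3
1/(-20089 + H(Y(1), 93)) = 1/(-20089 - 313) = 1/(-20402) = -1/20402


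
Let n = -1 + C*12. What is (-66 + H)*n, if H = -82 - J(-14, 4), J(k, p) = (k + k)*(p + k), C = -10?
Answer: 51788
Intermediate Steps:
n = -121 (n = -1 - 10*12 = -1 - 120 = -121)
J(k, p) = 2*k*(k + p) (J(k, p) = (2*k)*(k + p) = 2*k*(k + p))
H = -362 (H = -82 - 2*(-14)*(-14 + 4) = -82 - 2*(-14)*(-10) = -82 - 1*280 = -82 - 280 = -362)
(-66 + H)*n = (-66 - 362)*(-121) = -428*(-121) = 51788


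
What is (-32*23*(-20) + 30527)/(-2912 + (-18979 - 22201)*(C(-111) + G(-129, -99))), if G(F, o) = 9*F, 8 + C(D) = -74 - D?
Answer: 45247/46612848 ≈ 0.00097070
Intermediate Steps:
C(D) = -82 - D (C(D) = -8 + (-74 - D) = -82 - D)
(-32*23*(-20) + 30527)/(-2912 + (-18979 - 22201)*(C(-111) + G(-129, -99))) = (-32*23*(-20) + 30527)/(-2912 + (-18979 - 22201)*((-82 - 1*(-111)) + 9*(-129))) = (-736*(-20) + 30527)/(-2912 - 41180*((-82 + 111) - 1161)) = (14720 + 30527)/(-2912 - 41180*(29 - 1161)) = 45247/(-2912 - 41180*(-1132)) = 45247/(-2912 + 46615760) = 45247/46612848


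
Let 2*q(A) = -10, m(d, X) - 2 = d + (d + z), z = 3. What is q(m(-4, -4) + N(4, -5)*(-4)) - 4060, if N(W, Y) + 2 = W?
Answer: -4065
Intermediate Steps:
N(W, Y) = -2 + W
m(d, X) = 5 + 2*d (m(d, X) = 2 + (d + (d + 3)) = 2 + (d + (3 + d)) = 2 + (3 + 2*d) = 5 + 2*d)
q(A) = -5 (q(A) = (½)*(-10) = -5)
q(m(-4, -4) + N(4, -5)*(-4)) - 4060 = -5 - 4060 = -4065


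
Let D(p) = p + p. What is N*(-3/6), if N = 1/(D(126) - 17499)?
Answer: 1/34494 ≈ 2.8991e-5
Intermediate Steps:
D(p) = 2*p
N = -1/17247 (N = 1/(2*126 - 17499) = 1/(252 - 17499) = 1/(-17247) = -1/17247 ≈ -5.7981e-5)
N*(-3/6) = -(-1)/(5749*6) = -1/17247*(-½) = 1/34494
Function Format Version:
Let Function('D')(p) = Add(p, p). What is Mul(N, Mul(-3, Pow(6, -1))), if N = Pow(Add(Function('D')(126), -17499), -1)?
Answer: Rational(1, 34494) ≈ 2.8991e-5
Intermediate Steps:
Function('D')(p) = Mul(2, p)
N = Rational(-1, 17247) (N = Pow(Add(Mul(2, 126), -17499), -1) = Pow(Add(252, -17499), -1) = Pow(-17247, -1) = Rational(-1, 17247) ≈ -5.7981e-5)
Mul(N, Mul(-3, Pow(6, -1))) = Mul(Rational(-1, 17247), Mul(-3, Pow(6, -1))) = Mul(Rational(-1, 17247), Mul(-3, Rational(1, 6))) = Mul(Rational(-1, 17247), Rational(-1, 2)) = Rational(1, 34494)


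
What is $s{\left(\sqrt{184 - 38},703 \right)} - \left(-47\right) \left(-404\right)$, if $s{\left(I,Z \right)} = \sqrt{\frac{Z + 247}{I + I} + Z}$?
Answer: $-18988 + \frac{146^{\frac{3}{4}} \sqrt{475 + 703 \sqrt{146}}}{146} \approx -18961.0$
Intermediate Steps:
$s{\left(I,Z \right)} = \sqrt{Z + \frac{247 + Z}{2 I}}$ ($s{\left(I,Z \right)} = \sqrt{\frac{247 + Z}{2 I} + Z} = \sqrt{Z + \frac{247 + Z}{2 I}}$)
$s{\left(\sqrt{184 - 38},703 \right)} - \left(-47\right) \left(-404\right) = \frac{\sqrt{2} \sqrt{\frac{247 + 703 + 2 \sqrt{184 - 38} \cdot 703}{\sqrt{184 - 38}}}}{2} - \left(-47\right) \left(-404\right) = \frac{\sqrt{2} \sqrt{\frac{247 + 703 + 2 \sqrt{146} \cdot 703}{\sqrt{146}}}}{2} - 18988 = \frac{\sqrt{2} \sqrt{\frac{\sqrt{146}}{146} \left(247 + 703 + 1406 \sqrt{146}\right)}}{2} - 18988 = \frac{\sqrt{2} \sqrt{\frac{\sqrt{146}}{146} \left(950 + 1406 \sqrt{146}\right)}}{2} - 18988 = \frac{\sqrt{2} \sqrt{\frac{\sqrt{146} \left(950 + 1406 \sqrt{146}\right)}{146}}}{2} - 18988 = \frac{\sqrt{2} \frac{146^{\frac{3}{4}} \sqrt{950 + 1406 \sqrt{146}}}{146}}{2} - 18988 = \frac{\sqrt[4]{2} \cdot 73^{\frac{3}{4}} \sqrt{950 + 1406 \sqrt{146}}}{146} - 18988 = -18988 + \frac{\sqrt[4]{2} \cdot 73^{\frac{3}{4}} \sqrt{950 + 1406 \sqrt{146}}}{146}$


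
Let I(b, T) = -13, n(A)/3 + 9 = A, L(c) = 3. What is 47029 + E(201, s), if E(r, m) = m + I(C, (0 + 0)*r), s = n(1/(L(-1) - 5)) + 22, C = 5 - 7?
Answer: 94019/2 ≈ 47010.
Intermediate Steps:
C = -2
n(A) = -27 + 3*A
s = -13/2 (s = (-27 + 3/(3 - 5)) + 22 = (-27 + 3/(-2)) + 22 = (-27 + 3*(-½)) + 22 = (-27 - 3/2) + 22 = -57/2 + 22 = -13/2 ≈ -6.5000)
E(r, m) = -13 + m (E(r, m) = m - 13 = -13 + m)
47029 + E(201, s) = 47029 + (-13 - 13/2) = 47029 - 39/2 = 94019/2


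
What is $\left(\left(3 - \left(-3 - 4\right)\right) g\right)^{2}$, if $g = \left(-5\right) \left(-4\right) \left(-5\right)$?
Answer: $1000000$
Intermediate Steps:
$g = -100$ ($g = 20 \left(-5\right) = -100$)
$\left(\left(3 - \left(-3 - 4\right)\right) g\right)^{2} = \left(\left(3 - \left(-3 - 4\right)\right) \left(-100\right)\right)^{2} = \left(\left(3 - -7\right) \left(-100\right)\right)^{2} = \left(\left(3 + 7\right) \left(-100\right)\right)^{2} = \left(10 \left(-100\right)\right)^{2} = \left(-1000\right)^{2} = 1000000$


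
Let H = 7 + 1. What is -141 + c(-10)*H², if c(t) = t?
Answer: -781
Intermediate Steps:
H = 8
-141 + c(-10)*H² = -141 - 10*8² = -141 - 10*64 = -141 - 640 = -781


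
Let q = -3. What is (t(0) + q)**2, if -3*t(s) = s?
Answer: 9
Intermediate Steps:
t(s) = -s/3
(t(0) + q)**2 = (-1/3*0 - 3)**2 = (0 - 3)**2 = (-3)**2 = 9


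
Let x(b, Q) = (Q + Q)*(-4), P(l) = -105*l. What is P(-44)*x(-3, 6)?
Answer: -221760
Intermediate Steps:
x(b, Q) = -8*Q (x(b, Q) = (2*Q)*(-4) = -8*Q)
P(-44)*x(-3, 6) = (-105*(-44))*(-8*6) = 4620*(-48) = -221760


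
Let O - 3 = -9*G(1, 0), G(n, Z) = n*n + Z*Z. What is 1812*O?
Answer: -10872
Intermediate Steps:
G(n, Z) = Z**2 + n**2 (G(n, Z) = n**2 + Z**2 = Z**2 + n**2)
O = -6 (O = 3 - 9*(0**2 + 1**2) = 3 - 9*(0 + 1) = 3 - 9*1 = 3 - 9 = -6)
1812*O = 1812*(-6) = -10872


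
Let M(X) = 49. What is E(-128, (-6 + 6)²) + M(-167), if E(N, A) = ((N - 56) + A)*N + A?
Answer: 23601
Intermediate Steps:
E(N, A) = A + N*(-56 + A + N) (E(N, A) = ((-56 + N) + A)*N + A = (-56 + A + N)*N + A = N*(-56 + A + N) + A = A + N*(-56 + A + N))
E(-128, (-6 + 6)²) + M(-167) = ((-6 + 6)² + (-128)² - 56*(-128) + (-6 + 6)²*(-128)) + 49 = (0² + 16384 + 7168 + 0²*(-128)) + 49 = (0 + 16384 + 7168 + 0*(-128)) + 49 = (0 + 16384 + 7168 + 0) + 49 = 23552 + 49 = 23601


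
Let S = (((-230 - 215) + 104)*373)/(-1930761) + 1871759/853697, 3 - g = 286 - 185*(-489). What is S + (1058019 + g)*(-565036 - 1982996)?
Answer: -4062424644878821332195104/1648284873417 ≈ -2.4646e+12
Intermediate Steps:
g = -90748 (g = 3 - (286 - 185*(-489)) = 3 - (286 + 90465) = 3 - 1*90751 = 3 - 90751 = -90748)
S = 3722503561120/1648284873417 (S = ((-445 + 104)*373)*(-1/1930761) + 1871759*(1/853697) = -341*373*(-1/1930761) + 1871759/853697 = -127193*(-1/1930761) + 1871759/853697 = 127193/1930761 + 1871759/853697 = 3722503561120/1648284873417 ≈ 2.2584)
S + (1058019 + g)*(-565036 - 1982996) = 3722503561120/1648284873417 + (1058019 - 90748)*(-565036 - 1982996) = 3722503561120/1648284873417 + 967271*(-2548032) = 3722503561120/1648284873417 - 2464637460672 = -4062424644878821332195104/1648284873417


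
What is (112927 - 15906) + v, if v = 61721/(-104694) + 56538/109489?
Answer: 1112135493589489/11462841366 ≈ 97021.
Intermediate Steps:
v = -838581197/11462841366 (v = 61721*(-1/104694) + 56538*(1/109489) = -61721/104694 + 56538/109489 = -838581197/11462841366 ≈ -0.073156)
(112927 - 15906) + v = (112927 - 15906) - 838581197/11462841366 = 97021 - 838581197/11462841366 = 1112135493589489/11462841366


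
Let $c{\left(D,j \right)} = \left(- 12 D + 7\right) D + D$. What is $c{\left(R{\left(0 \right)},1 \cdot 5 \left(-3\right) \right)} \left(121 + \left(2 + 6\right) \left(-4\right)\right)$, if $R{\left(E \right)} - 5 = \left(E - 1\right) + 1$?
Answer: $-23140$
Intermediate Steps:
$R{\left(E \right)} = 5 + E$ ($R{\left(E \right)} = 5 + \left(\left(E - 1\right) + 1\right) = 5 + \left(\left(-1 + E\right) + 1\right) = 5 + E$)
$c{\left(D,j \right)} = D + D \left(7 - 12 D\right)$ ($c{\left(D,j \right)} = \left(7 - 12 D\right) D + D = D \left(7 - 12 D\right) + D = D + D \left(7 - 12 D\right)$)
$c{\left(R{\left(0 \right)},1 \cdot 5 \left(-3\right) \right)} \left(121 + \left(2 + 6\right) \left(-4\right)\right) = 4 \left(5 + 0\right) \left(2 - 3 \left(5 + 0\right)\right) \left(121 + \left(2 + 6\right) \left(-4\right)\right) = 4 \cdot 5 \left(2 - 15\right) \left(121 + 8 \left(-4\right)\right) = 4 \cdot 5 \left(2 - 15\right) \left(121 - 32\right) = 4 \cdot 5 \left(-13\right) 89 = \left(-260\right) 89 = -23140$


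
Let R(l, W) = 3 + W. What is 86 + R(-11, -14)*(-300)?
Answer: 3386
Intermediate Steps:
86 + R(-11, -14)*(-300) = 86 + (3 - 14)*(-300) = 86 - 11*(-300) = 86 + 3300 = 3386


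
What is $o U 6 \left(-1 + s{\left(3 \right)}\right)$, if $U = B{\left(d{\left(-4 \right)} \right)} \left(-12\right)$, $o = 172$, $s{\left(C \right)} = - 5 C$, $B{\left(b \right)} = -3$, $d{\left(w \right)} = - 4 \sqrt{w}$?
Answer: $-594432$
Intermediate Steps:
$U = 36$ ($U = \left(-3\right) \left(-12\right) = 36$)
$o U 6 \left(-1 + s{\left(3 \right)}\right) = 172 \cdot 36 \cdot 6 \left(-1 - 15\right) = 6192 \cdot 6 \left(-1 - 15\right) = 6192 \cdot 6 \left(-16\right) = 6192 \left(-96\right) = -594432$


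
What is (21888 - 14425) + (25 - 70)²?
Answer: 9488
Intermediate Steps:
(21888 - 14425) + (25 - 70)² = 7463 + (-45)² = 7463 + 2025 = 9488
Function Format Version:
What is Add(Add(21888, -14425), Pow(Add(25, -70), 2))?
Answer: 9488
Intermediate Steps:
Add(Add(21888, -14425), Pow(Add(25, -70), 2)) = Add(7463, Pow(-45, 2)) = Add(7463, 2025) = 9488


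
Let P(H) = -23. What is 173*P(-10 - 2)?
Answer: -3979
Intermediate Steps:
173*P(-10 - 2) = 173*(-23) = -3979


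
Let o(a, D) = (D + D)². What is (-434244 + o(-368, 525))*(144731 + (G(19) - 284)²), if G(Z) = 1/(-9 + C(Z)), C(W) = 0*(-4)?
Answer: 4067776737920/27 ≈ 1.5066e+11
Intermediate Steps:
C(W) = 0
o(a, D) = 4*D² (o(a, D) = (2*D)² = 4*D²)
G(Z) = -⅑ (G(Z) = 1/(-9 + 0) = 1/(-9) = -⅑)
(-434244 + o(-368, 525))*(144731 + (G(19) - 284)²) = (-434244 + 4*525²)*(144731 + (-⅑ - 284)²) = (-434244 + 4*275625)*(144731 + (-2557/9)²) = (-434244 + 1102500)*(144731 + 6538249/81) = 668256*(18261460/81) = 4067776737920/27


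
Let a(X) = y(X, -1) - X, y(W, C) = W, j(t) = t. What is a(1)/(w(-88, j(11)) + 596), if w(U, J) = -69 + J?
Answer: 0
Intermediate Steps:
a(X) = 0 (a(X) = X - X = 0)
a(1)/(w(-88, j(11)) + 596) = 0/((-69 + 11) + 596) = 0/(-58 + 596) = 0/538 = (1/538)*0 = 0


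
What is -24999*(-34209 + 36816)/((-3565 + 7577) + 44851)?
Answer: -65172393/48863 ≈ -1333.8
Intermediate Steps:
-24999*(-34209 + 36816)/((-3565 + 7577) + 44851) = -24999*2607/(4012 + 44851) = -24999/(48863*(1/2607)) = -24999/48863/2607 = -24999*2607/48863 = -65172393/48863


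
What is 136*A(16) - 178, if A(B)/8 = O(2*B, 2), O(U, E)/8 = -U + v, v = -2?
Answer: -296114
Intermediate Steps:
O(U, E) = -16 - 8*U (O(U, E) = 8*(-U - 2) = 8*(-2 - U) = -16 - 8*U)
A(B) = -128 - 128*B (A(B) = 8*(-16 - 16*B) = -128 - 128*B)
136*A(16) - 178 = 136*(-128 - 128*16) - 178 = 136*(-128 - 2048) - 178 = 136*(-2176) - 178 = -295936 - 178 = -296114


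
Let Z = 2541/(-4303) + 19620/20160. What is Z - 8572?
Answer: -4130970957/481936 ≈ -8571.6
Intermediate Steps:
Z = 184435/481936 (Z = 2541*(-1/4303) + 19620*(1/20160) = -2541/4303 + 109/112 = 184435/481936 ≈ 0.38270)
Z - 8572 = 184435/481936 - 8572 = -4130970957/481936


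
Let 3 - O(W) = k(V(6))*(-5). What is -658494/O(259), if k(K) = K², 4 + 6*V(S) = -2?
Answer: -329247/4 ≈ -82312.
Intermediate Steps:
V(S) = -1 (V(S) = -⅔ + (⅙)*(-2) = -⅔ - ⅓ = -1)
O(W) = 8 (O(W) = 3 - (-1)²*(-5) = 3 - (-5) = 3 - 1*(-5) = 3 + 5 = 8)
-658494/O(259) = -658494/8 = -658494*⅛ = -329247/4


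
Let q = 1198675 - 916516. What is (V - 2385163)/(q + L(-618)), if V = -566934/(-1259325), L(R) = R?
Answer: -1001231609347/118183873275 ≈ -8.4718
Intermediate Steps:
q = 282159
V = 188978/419775 (V = -566934*(-1/1259325) = 188978/419775 ≈ 0.45019)
(V - 2385163)/(q + L(-618)) = (188978/419775 - 2385163)/(282159 - 618) = -1001231609347/419775/281541 = -1001231609347/419775*1/281541 = -1001231609347/118183873275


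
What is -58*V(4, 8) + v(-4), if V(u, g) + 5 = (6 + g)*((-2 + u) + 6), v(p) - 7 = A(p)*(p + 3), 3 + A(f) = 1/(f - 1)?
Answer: -30979/5 ≈ -6195.8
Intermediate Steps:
A(f) = -3 + 1/(-1 + f) (A(f) = -3 + 1/(f - 1) = -3 + 1/(-1 + f))
v(p) = 7 + (3 + p)*(4 - 3*p)/(-1 + p) (v(p) = 7 + ((4 - 3*p)/(-1 + p))*(p + 3) = 7 + ((4 - 3*p)/(-1 + p))*(3 + p) = 7 + (3 + p)*(4 - 3*p)/(-1 + p))
V(u, g) = -5 + (4 + u)*(6 + g) (V(u, g) = -5 + (6 + g)*((-2 + u) + 6) = -5 + (6 + g)*(4 + u) = -5 + (4 + u)*(6 + g))
-58*V(4, 8) + v(-4) = -58*(19 + 4*8 + 6*4 + 8*4) + (5 - 3*(-4)**2 + 2*(-4))/(-1 - 4) = -58*(19 + 32 + 24 + 32) + (5 - 3*16 - 8)/(-5) = -58*107 - (5 - 48 - 8)/5 = -6206 - 1/5*(-51) = -6206 + 51/5 = -30979/5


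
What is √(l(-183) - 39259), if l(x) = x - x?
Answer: I*√39259 ≈ 198.14*I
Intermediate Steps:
l(x) = 0
√(l(-183) - 39259) = √(0 - 39259) = √(-39259) = I*√39259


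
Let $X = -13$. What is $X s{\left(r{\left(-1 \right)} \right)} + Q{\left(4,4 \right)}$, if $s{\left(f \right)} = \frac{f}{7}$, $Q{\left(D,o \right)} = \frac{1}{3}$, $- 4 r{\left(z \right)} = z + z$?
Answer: $- \frac{25}{42} \approx -0.59524$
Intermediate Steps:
$r{\left(z \right)} = - \frac{z}{2}$ ($r{\left(z \right)} = - \frac{z + z}{4} = - \frac{2 z}{4} = - \frac{z}{2}$)
$Q{\left(D,o \right)} = \frac{1}{3}$
$s{\left(f \right)} = \frac{f}{7}$ ($s{\left(f \right)} = f \frac{1}{7} = \frac{f}{7}$)
$X s{\left(r{\left(-1 \right)} \right)} + Q{\left(4,4 \right)} = - 13 \frac{\left(- \frac{1}{2}\right) \left(-1\right)}{7} + \frac{1}{3} = - 13 \cdot \frac{1}{7} \cdot \frac{1}{2} + \frac{1}{3} = \left(-13\right) \frac{1}{14} + \frac{1}{3} = - \frac{13}{14} + \frac{1}{3} = - \frac{25}{42}$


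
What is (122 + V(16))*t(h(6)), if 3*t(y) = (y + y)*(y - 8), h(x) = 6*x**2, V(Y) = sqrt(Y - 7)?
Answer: 3744000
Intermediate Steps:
V(Y) = sqrt(-7 + Y)
t(y) = 2*y*(-8 + y)/3 (t(y) = ((y + y)*(y - 8))/3 = ((2*y)*(-8 + y))/3 = (2*y*(-8 + y))/3 = 2*y*(-8 + y)/3)
(122 + V(16))*t(h(6)) = (122 + sqrt(-7 + 16))*(2*(6*6**2)*(-8 + 6*6**2)/3) = (122 + sqrt(9))*(2*(6*36)*(-8 + 6*36)/3) = (122 + 3)*((2/3)*216*(-8 + 216)) = 125*((2/3)*216*208) = 125*29952 = 3744000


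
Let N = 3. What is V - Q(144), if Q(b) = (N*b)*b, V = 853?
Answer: -61355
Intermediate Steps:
Q(b) = 3*b² (Q(b) = (3*b)*b = 3*b²)
V - Q(144) = 853 - 3*144² = 853 - 3*20736 = 853 - 1*62208 = 853 - 62208 = -61355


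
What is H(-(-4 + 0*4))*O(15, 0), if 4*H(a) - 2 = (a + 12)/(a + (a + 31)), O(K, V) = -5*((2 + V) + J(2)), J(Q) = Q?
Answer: -470/39 ≈ -12.051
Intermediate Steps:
O(K, V) = -20 - 5*V (O(K, V) = -5*((2 + V) + 2) = -5*(4 + V) = -20 - 5*V)
H(a) = ½ + (12 + a)/(4*(31 + 2*a)) (H(a) = ½ + ((a + 12)/(a + (a + 31)))/4 = ½ + ((12 + a)/(a + (31 + a)))/4 = ½ + ((12 + a)/(31 + 2*a))/4 = ½ + (12 + a)/(4*(31 + 2*a)))
H(-(-4 + 0*4))*O(15, 0) = ((74 + 5*(-(-4 + 0*4)))/(4*(31 + 2*(-(-4 + 0*4)))))*(-20 - 5*0) = ((74 + 5*(-(-4 + 0)))/(4*(31 + 2*(-(-4 + 0)))))*(-20 + 0) = ((74 + 5*(-1*(-4)))/(4*(31 + 2*(-1*(-4)))))*(-20) = ((74 + 5*4)/(4*(31 + 2*4)))*(-20) = ((74 + 20)/(4*(31 + 8)))*(-20) = ((¼)*94/39)*(-20) = ((¼)*(1/39)*94)*(-20) = (47/78)*(-20) = -470/39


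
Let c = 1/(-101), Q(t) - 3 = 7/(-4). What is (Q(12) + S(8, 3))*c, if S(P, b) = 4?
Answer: -21/404 ≈ -0.051980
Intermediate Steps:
Q(t) = 5/4 (Q(t) = 3 + 7/(-4) = 3 + 7*(-¼) = 3 - 7/4 = 5/4)
c = -1/101 ≈ -0.0099010
(Q(12) + S(8, 3))*c = (5/4 + 4)*(-1/101) = (21/4)*(-1/101) = -21/404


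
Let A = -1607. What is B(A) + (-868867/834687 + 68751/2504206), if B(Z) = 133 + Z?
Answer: -3083114793640093/2090228193522 ≈ -1475.0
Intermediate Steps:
B(A) + (-868867/834687 + 68751/2504206) = (133 - 1607) + (-868867/834687 + 68751/2504206) = -1474 + (-868867*1/834687 + 68751*(1/2504206)) = -1474 + (-868867/834687 + 68751/2504206) = -1474 - 2118436388665/2090228193522 = -3083114793640093/2090228193522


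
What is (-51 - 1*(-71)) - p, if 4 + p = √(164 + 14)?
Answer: 24 - √178 ≈ 10.658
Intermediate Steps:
p = -4 + √178 (p = -4 + √(164 + 14) = -4 + √178 ≈ 9.3417)
(-51 - 1*(-71)) - p = (-51 - 1*(-71)) - (-4 + √178) = (-51 + 71) + (4 - √178) = 20 + (4 - √178) = 24 - √178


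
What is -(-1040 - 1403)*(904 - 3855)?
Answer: -7209293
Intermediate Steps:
-(-1040 - 1403)*(904 - 3855) = -(-2443)*(-2951) = -1*7209293 = -7209293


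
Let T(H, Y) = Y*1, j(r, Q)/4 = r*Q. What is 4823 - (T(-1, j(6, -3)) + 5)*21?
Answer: 6230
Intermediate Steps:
j(r, Q) = 4*Q*r (j(r, Q) = 4*(r*Q) = 4*(Q*r) = 4*Q*r)
T(H, Y) = Y
4823 - (T(-1, j(6, -3)) + 5)*21 = 4823 - (4*(-3)*6 + 5)*21 = 4823 - (-72 + 5)*21 = 4823 - (-67)*21 = 4823 - 1*(-1407) = 4823 + 1407 = 6230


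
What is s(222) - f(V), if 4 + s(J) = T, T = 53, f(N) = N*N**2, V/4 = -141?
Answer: 179406193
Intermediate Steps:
V = -564 (V = 4*(-141) = -564)
f(N) = N**3
s(J) = 49 (s(J) = -4 + 53 = 49)
s(222) - f(V) = 49 - 1*(-564)**3 = 49 - 1*(-179406144) = 49 + 179406144 = 179406193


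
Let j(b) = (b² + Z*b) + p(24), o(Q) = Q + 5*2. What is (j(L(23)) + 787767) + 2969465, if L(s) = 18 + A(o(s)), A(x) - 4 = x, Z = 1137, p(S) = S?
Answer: 3822816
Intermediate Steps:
o(Q) = 10 + Q (o(Q) = Q + 10 = 10 + Q)
A(x) = 4 + x
L(s) = 32 + s (L(s) = 18 + (4 + (10 + s)) = 18 + (14 + s) = 32 + s)
j(b) = 24 + b² + 1137*b (j(b) = (b² + 1137*b) + 24 = 24 + b² + 1137*b)
(j(L(23)) + 787767) + 2969465 = ((24 + (32 + 23)² + 1137*(32 + 23)) + 787767) + 2969465 = ((24 + 55² + 1137*55) + 787767) + 2969465 = ((24 + 3025 + 62535) + 787767) + 2969465 = (65584 + 787767) + 2969465 = 853351 + 2969465 = 3822816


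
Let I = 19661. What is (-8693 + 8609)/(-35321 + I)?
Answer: 7/1305 ≈ 0.0053640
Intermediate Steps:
(-8693 + 8609)/(-35321 + I) = (-8693 + 8609)/(-35321 + 19661) = -84/(-15660) = -84*(-1/15660) = 7/1305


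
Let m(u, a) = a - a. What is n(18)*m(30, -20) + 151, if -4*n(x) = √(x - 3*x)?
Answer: 151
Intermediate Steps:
m(u, a) = 0
n(x) = -√2*√(-x)/4 (n(x) = -√(x - 3*x)/4 = -√2*√(-x)/4)
n(18)*m(30, -20) + 151 = -√2*√(-1*18)/4*0 + 151 = -√2*√(-18)/4*0 + 151 = -√2*3*I*√2/4*0 + 151 = -3*I/2*0 + 151 = 0 + 151 = 151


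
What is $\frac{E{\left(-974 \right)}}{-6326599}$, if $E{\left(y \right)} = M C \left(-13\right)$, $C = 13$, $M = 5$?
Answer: $\frac{845}{6326599} \approx 0.00013356$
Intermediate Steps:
$E{\left(y \right)} = -845$ ($E{\left(y \right)} = 5 \cdot 13 \left(-13\right) = 65 \left(-13\right) = -845$)
$\frac{E{\left(-974 \right)}}{-6326599} = - \frac{845}{-6326599} = \left(-845\right) \left(- \frac{1}{6326599}\right) = \frac{845}{6326599}$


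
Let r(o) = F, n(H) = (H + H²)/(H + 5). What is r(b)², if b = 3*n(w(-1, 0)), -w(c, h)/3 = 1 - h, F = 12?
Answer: 144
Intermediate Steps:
w(c, h) = -3 + 3*h (w(c, h) = -3*(1 - h) = -3 + 3*h)
n(H) = (H + H²)/(5 + H)
b = 9 (b = 3*((-3 + 3*0)*(1 + (-3 + 3*0))/(5 + (-3 + 3*0))) = 3*((-3 + 0)*(1 + (-3 + 0))/(5 + (-3 + 0))) = 3*(-3*(1 - 3)/(5 - 3)) = 3*(-3*(-2)/2) = 3*(-3*½*(-2)) = 3*3 = 9)
r(o) = 12
r(b)² = 12² = 144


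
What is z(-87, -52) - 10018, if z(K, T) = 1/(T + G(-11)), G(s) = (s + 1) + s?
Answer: -731315/73 ≈ -10018.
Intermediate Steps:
G(s) = 1 + 2*s (G(s) = (1 + s) + s = 1 + 2*s)
z(K, T) = 1/(-21 + T) (z(K, T) = 1/(T + (1 + 2*(-11))) = 1/(T + (1 - 22)) = 1/(T - 21) = 1/(-21 + T))
z(-87, -52) - 10018 = 1/(-21 - 52) - 10018 = 1/(-73) - 10018 = -1/73 - 10018 = -731315/73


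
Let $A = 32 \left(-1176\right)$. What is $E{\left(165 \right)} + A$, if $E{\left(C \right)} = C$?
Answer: $-37467$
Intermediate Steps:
$A = -37632$
$E{\left(165 \right)} + A = 165 - 37632 = -37467$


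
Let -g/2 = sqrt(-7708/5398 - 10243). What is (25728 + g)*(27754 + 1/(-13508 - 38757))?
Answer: 37320079949952/52265 - 2901125618*I*sqrt(74626569989)/141063235 ≈ 7.1405e+8 - 5.6182e+6*I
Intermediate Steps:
g = -2*I*sqrt(74626569989)/2699 (g = -2*sqrt(-7708/5398 - 10243) = -2*sqrt(-7708*1/5398 - 10243) = -2*sqrt(-3854/2699 - 10243) = -2*I*sqrt(74626569989)/2699 ≈ -202.43*I)
(25728 + g)*(27754 + 1/(-13508 - 38757)) = (25728 - 2*I*sqrt(74626569989)/2699)*(27754 + 1/(-13508 - 38757)) = (25728 - 2*I*sqrt(74626569989)/2699)*(27754 + 1/(-52265)) = (25728 - 2*I*sqrt(74626569989)/2699)*(27754 - 1/52265) = (25728 - 2*I*sqrt(74626569989)/2699)*(1450562809/52265) = 37320079949952/52265 - 2901125618*I*sqrt(74626569989)/141063235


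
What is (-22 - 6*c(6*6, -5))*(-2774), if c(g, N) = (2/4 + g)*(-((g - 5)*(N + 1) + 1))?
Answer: 74784266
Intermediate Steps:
c(g, N) = (½ + g)*(-1 - (1 + N)*(-5 + g)) (c(g, N) = (2*(¼) + g)*(-((-5 + g)*(1 + N) + 1)) = (½ + g)*(-((1 + N)*(-5 + g) + 1)) = (½ + g)*(-(1 + (1 + N)*(-5 + g))) = (½ + g)*(-1 - (1 + N)*(-5 + g)))
(-22 - 6*c(6*6, -5))*(-2774) = (-22 - 6*(2 - (6*6)² + (5/2)*(-5) + 7*(6*6)/2 - 1*(-5)*(6*6)² + (9/2)*(-5)*(6*6)))*(-2774) = (-22 - 6*(2 - 1*36² - 25/2 + (7/2)*36 - 1*(-5)*36² + (9/2)*(-5)*36))*(-2774) = (-22 - 6*(2 - 1*1296 - 25/2 + 126 - 1*(-5)*1296 - 810))*(-2774) = (-22 - 6*(2 - 1296 - 25/2 + 126 + 6480 - 810))*(-2774) = (-22 - 6*8979/2)*(-2774) = (-22 - 26937)*(-2774) = -26959*(-2774) = 74784266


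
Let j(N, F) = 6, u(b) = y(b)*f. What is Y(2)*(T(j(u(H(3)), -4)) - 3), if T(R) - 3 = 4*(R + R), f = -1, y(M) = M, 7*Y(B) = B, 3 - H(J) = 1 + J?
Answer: 96/7 ≈ 13.714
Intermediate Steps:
H(J) = 2 - J (H(J) = 3 - (1 + J) = 3 + (-1 - J) = 2 - J)
Y(B) = B/7
u(b) = -b (u(b) = b*(-1) = -b)
T(R) = 3 + 8*R (T(R) = 3 + 4*(R + R) = 3 + 4*(2*R) = 3 + 8*R)
Y(2)*(T(j(u(H(3)), -4)) - 3) = ((⅐)*2)*((3 + 8*6) - 3) = 2*((3 + 48) - 3)/7 = 2*(51 - 3)/7 = (2/7)*48 = 96/7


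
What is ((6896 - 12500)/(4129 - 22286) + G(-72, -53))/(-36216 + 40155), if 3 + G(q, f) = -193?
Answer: -3553168/71520423 ≈ -0.049680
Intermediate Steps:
G(q, f) = -196 (G(q, f) = -3 - 193 = -196)
((6896 - 12500)/(4129 - 22286) + G(-72, -53))/(-36216 + 40155) = ((6896 - 12500)/(4129 - 22286) - 196)/(-36216 + 40155) = (-5604/(-18157) - 196)/3939 = (-5604*(-1/18157) - 196)*(1/3939) = (5604/18157 - 196)*(1/3939) = -3553168/18157*1/3939 = -3553168/71520423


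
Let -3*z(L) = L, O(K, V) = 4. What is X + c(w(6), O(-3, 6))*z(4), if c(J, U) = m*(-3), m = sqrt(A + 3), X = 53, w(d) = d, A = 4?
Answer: 53 + 4*sqrt(7) ≈ 63.583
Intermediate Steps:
m = sqrt(7) (m = sqrt(4 + 3) = sqrt(7) ≈ 2.6458)
c(J, U) = -3*sqrt(7) (c(J, U) = sqrt(7)*(-3) = -3*sqrt(7))
z(L) = -L/3
X + c(w(6), O(-3, 6))*z(4) = 53 + (-3*sqrt(7))*(-1/3*4) = 53 - 3*sqrt(7)*(-4/3) = 53 + 4*sqrt(7)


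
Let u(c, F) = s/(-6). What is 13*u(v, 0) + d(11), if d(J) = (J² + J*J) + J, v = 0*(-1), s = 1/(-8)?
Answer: 12157/48 ≈ 253.27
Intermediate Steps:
s = -⅛ ≈ -0.12500
v = 0
d(J) = J + 2*J² (d(J) = (J² + J²) + J = 2*J² + J = J + 2*J²)
u(c, F) = 1/48 (u(c, F) = -⅛/(-6) = -⅛*(-⅙) = 1/48)
13*u(v, 0) + d(11) = 13*(1/48) + 11*(1 + 2*11) = 13/48 + 11*(1 + 22) = 13/48 + 11*23 = 13/48 + 253 = 12157/48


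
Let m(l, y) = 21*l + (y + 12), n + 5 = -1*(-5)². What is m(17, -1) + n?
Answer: 338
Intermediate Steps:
n = -30 (n = -5 - 1*(-5)² = -5 - 1*25 = -5 - 25 = -30)
m(l, y) = 12 + y + 21*l (m(l, y) = 21*l + (12 + y) = 12 + y + 21*l)
m(17, -1) + n = (12 - 1 + 21*17) - 30 = (12 - 1 + 357) - 30 = 368 - 30 = 338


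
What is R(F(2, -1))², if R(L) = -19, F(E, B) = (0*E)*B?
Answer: 361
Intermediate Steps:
F(E, B) = 0 (F(E, B) = 0*B = 0)
R(F(2, -1))² = (-19)² = 361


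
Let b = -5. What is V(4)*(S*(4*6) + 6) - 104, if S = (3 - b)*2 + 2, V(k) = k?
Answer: 1648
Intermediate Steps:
S = 18 (S = (3 - 1*(-5))*2 + 2 = (3 + 5)*2 + 2 = 8*2 + 2 = 16 + 2 = 18)
V(4)*(S*(4*6) + 6) - 104 = 4*(18*(4*6) + 6) - 104 = 4*(18*24 + 6) - 104 = 4*(432 + 6) - 104 = 4*438 - 104 = 1752 - 104 = 1648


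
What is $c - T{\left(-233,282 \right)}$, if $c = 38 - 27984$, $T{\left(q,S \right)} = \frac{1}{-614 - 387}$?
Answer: $- \frac{27973945}{1001} \approx -27946.0$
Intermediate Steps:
$T{\left(q,S \right)} = - \frac{1}{1001}$ ($T{\left(q,S \right)} = \frac{1}{-1001} = - \frac{1}{1001}$)
$c = -27946$ ($c = 38 - 27984 = -27946$)
$c - T{\left(-233,282 \right)} = -27946 - - \frac{1}{1001} = -27946 + \frac{1}{1001} = - \frac{27973945}{1001}$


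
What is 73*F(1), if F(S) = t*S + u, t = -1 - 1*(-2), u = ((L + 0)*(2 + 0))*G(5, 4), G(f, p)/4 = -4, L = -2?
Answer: 4745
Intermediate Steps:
G(f, p) = -16 (G(f, p) = 4*(-4) = -16)
u = 64 (u = ((-2 + 0)*(2 + 0))*(-16) = -2*2*(-16) = -4*(-16) = 64)
t = 1 (t = -1 + 2 = 1)
F(S) = 64 + S (F(S) = 1*S + 64 = S + 64 = 64 + S)
73*F(1) = 73*(64 + 1) = 73*65 = 4745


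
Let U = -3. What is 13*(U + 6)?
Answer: 39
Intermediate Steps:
13*(U + 6) = 13*(-3 + 6) = 13*3 = 39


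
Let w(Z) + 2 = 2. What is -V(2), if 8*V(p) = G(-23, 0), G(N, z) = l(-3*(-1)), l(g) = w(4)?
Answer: 0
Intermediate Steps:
w(Z) = 0 (w(Z) = -2 + 2 = 0)
l(g) = 0
G(N, z) = 0
V(p) = 0 (V(p) = (⅛)*0 = 0)
-V(2) = -1*0 = 0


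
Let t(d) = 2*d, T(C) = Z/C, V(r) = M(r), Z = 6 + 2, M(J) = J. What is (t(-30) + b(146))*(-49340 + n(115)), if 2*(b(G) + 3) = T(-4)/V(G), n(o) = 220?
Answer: 225927440/73 ≈ 3.0949e+6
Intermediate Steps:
Z = 8
V(r) = r
T(C) = 8/C
b(G) = -3 - 1/G (b(G) = -3 + ((8/(-4))/G)/2 = -3 + ((8*(-¼))/G)/2 = -3 + (-2/G)/2 = -3 - 1/G)
(t(-30) + b(146))*(-49340 + n(115)) = (2*(-30) + (-3 - 1/146))*(-49340 + 220) = (-60 + (-3 - 1*1/146))*(-49120) = (-60 + (-3 - 1/146))*(-49120) = (-60 - 439/146)*(-49120) = -9199/146*(-49120) = 225927440/73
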